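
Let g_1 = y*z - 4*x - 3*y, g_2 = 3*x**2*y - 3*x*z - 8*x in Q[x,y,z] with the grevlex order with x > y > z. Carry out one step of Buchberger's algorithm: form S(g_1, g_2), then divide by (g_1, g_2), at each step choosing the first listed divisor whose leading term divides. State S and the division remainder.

S(g_1, g_2) = -4*x**3 - 3*x**2*y + x*z**2 + 8/3*x*z; remainder on division = -4*x**3 + x*z**2 - 1/3*x*z - 8*x.

lcm(LM(g_1), LM(g_2)) = x**2*y*z.
S = (lcm/LT(g_1))·g_1 − (lcm/LT(g_2))·g_2 = -4*x**3 - 3*x**2*y + x*z**2 + 8/3*x*z.
Reduce S modulo (g_1, g_2) in that order:
  leading term x**3: no divisor's leading term divides it; move -4*x**3 to the remainder.
  leading term x**2*y: subtract (-1)·g_2 from -3*x**2*y + x*z**2 + 8/3*x*z → x*z**2 - 1/3*x*z - 8*x
  leading term x*z**2: no divisor's leading term divides it; move x*z**2 to the remainder.
  leading term x*z: no divisor's leading term divides it; move -1/3*x*z to the remainder.
  leading term x: no divisor's leading term divides it; move -8*x to the remainder.
The remainder -4*x**3 + x*z**2 - 1/3*x*z - 8*x is nonzero, so it would be added as the next basis element.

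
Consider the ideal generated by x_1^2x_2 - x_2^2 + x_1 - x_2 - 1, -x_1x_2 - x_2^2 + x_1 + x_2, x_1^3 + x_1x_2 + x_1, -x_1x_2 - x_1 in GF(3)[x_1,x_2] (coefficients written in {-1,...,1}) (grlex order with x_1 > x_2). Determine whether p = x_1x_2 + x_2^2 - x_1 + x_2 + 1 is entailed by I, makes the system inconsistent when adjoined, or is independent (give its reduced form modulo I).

First compute the reduced Gröbner basis of I by Buchberger's algorithm.
f_1 = x_1^2x_2 - x_2^2 + x_1 - x_2 - 1, LT = x_1^2x_2.
f_2 = -x_1x_2 - x_2^2 + x_1 + x_2, LT = x_1x_2.
f_3 = x_1^3 + x_1x_2 + x_1, LT = x_1^3.
f_4 = -x_1x_2 - x_1, LT = x_1x_2.

S(f_1,f_2): lcm = x_1^2x_2. S = -x_1x_2^2 + x_1^2 + x_1x_2 - x_2^2 + x_1 - x_2 - 1.
  leading term x_1x_2^2: subtract (x_2)·f_2 from -x_1x_2^2 + x_1^2 + x_1x_2 - x_2^2 + x_1 - x_2 - 1 → x_2^3 + x_1^2 + x_2^2 + x_1 - x_2 - 1
  leading term x_2^3: no divisor's leading term divides it; move x_2^3 to the remainder.
  leading term x_1^2: no divisor's leading term divides it; move x_1^2 to the remainder.
  leading term x_2^2: no divisor's leading term divides it; move x_2^2 to the remainder.
  leading term x_1: no divisor's leading term divides it; move x_1 to the remainder.
  leading term x_2: no divisor's leading term divides it; move -x_2 to the remainder.
  leading term 1: no divisor's leading term divides it; move -1 to the remainder.
  remainder x_2^3 + x_1^2 + x_2^2 + x_1 - x_2 - 1 ≠ 0; add h_5 = x_2^3 + x_1^2 + x_2^2 + x_1 - x_2 - 1 to the basis.

S(f_1,f_3): lcm = x_1^3x_2. S = x_1x_2^2 + x_1^2 + x_1x_2 - x_1.
  leading term x_1x_2^2: subtract (-x_2)·f_2 from x_1x_2^2 + x_1^2 + x_1x_2 - x_1 → -x_2^3 + x_1^2 - x_1x_2 + x_2^2 - x_1
  leading term x_2^3: subtract (-1)·h_5 from -x_2^3 + x_1^2 - x_1x_2 + x_2^2 - x_1 → -x_1^2 - x_1x_2 - x_2^2 - x_2 - 1
  leading term x_1^2: no divisor's leading term divides it; move -x_1^2 to the remainder.
  leading term x_1x_2: subtract (1)·f_2 from -x_1x_2 - x_2^2 - x_2 - 1 → -x_1 + x_2 - 1
  leading term x_1: no divisor's leading term divides it; move -x_1 to the remainder.
  leading term x_2: no divisor's leading term divides it; move x_2 to the remainder.
  leading term 1: no divisor's leading term divides it; move -1 to the remainder.
  remainder -x_1^2 - x_1 + x_2 - 1 ≠ 0; add h_6 = -x_1^2 - x_1 + x_2 - 1 to the basis.

S(f_1,f_4): lcm = x_1^2x_2. S = -x_1^2 - x_2^2 + x_1 - x_2 - 1.
  leading term x_1^2: subtract (1)·h_6 from -x_1^2 - x_2^2 + x_1 - x_2 - 1 → -x_2^2 - x_1 + x_2
  leading term x_2^2: no divisor's leading term divides it; move -x_2^2 to the remainder.
  leading term x_1: no divisor's leading term divides it; move -x_1 to the remainder.
  leading term x_2: no divisor's leading term divides it; move x_2 to the remainder.
  remainder -x_2^2 - x_1 + x_2 ≠ 0; add h_7 = -x_2^2 - x_1 + x_2 to the basis.

S(f_2,f_3): lcm = x_1^3x_2. S = x_1^2x_2^2 - x_1^3 - x_1^2x_2 - x_1x_2^2 - x_1x_2.
  leading term x_1^2x_2^2: subtract (x_2)·f_1 from x_1^2x_2^2 - x_1^3 - x_1^2x_2 - x_1x_2^2 - x_1x_2 → -x_1^3 - x_1^2x_2 - x_1x_2^2 + x_2^3 + x_1x_2 + x_2^2 + x_2
  leading term x_1^3: subtract (-1)·f_3 from -x_1^3 - x_1^2x_2 - x_1x_2^2 + x_2^3 + x_1x_2 + x_2^2 + x_2 → -x_1^2x_2 - x_1x_2^2 + x_2^3 - x_1x_2 + x_2^2 + x_1 + x_2
  leading term x_1^2x_2: subtract (-1)·f_1 from -x_1^2x_2 - x_1x_2^2 + x_2^3 - x_1x_2 + x_2^2 + x_1 + x_2 → -x_1x_2^2 + x_2^3 - x_1x_2 - x_1 - 1
  leading term x_1x_2^2: subtract (x_2)·f_2 from -x_1x_2^2 + x_2^3 - x_1x_2 - x_1 - 1 → -x_2^3 + x_1x_2 - x_2^2 - x_1 - 1
  leading term x_2^3: subtract (-1)·h_5 from -x_2^3 + x_1x_2 - x_2^2 - x_1 - 1 → x_1^2 + x_1x_2 - x_2 + 1
  leading term x_1^2: subtract (-1)·h_6 from x_1^2 + x_1x_2 - x_2 + 1 → x_1x_2 - x_1
  leading term x_1x_2: subtract (-1)·f_2 from x_1x_2 - x_1 → -x_2^2 + x_2
  leading term x_2^2: subtract (1)·h_7 from -x_2^2 + x_2 → x_1
  leading term x_1: no divisor's leading term divides it; move x_1 to the remainder.
  remainder x_1 ≠ 0; add h_8 = x_1 to the basis.

S(f_3,f_4): lcm = x_1^3x_2. S = -x_1^3 + x_1x_2^2 + x_1x_2.
  leading term x_1^3: subtract (-1)·f_3 from -x_1^3 + x_1x_2^2 + x_1x_2 → x_1x_2^2 - x_1x_2 + x_1
  leading term x_1x_2^2: subtract (-x_2)·f_2 from x_1x_2^2 - x_1x_2 + x_1 → -x_2^3 + x_2^2 + x_1
  leading term x_2^3: subtract (-1)·h_5 from -x_2^3 + x_2^2 + x_1 → x_1^2 - x_2^2 - x_1 - x_2 - 1
  leading term x_1^2: subtract (-1)·h_6 from x_1^2 - x_2^2 - x_1 - x_2 - 1 → -x_2^2 + x_1 + 1
  leading term x_2^2: subtract (1)·h_7 from -x_2^2 + x_1 + 1 → -x_1 - x_2 + 1
  leading term x_1: subtract (-1)·h_8 from -x_1 - x_2 + 1 → -x_2 + 1
  leading term x_2: no divisor's leading term divides it; move -x_2 to the remainder.
  leading term 1: no divisor's leading term divides it; move 1 to the remainder.
  remainder -x_2 + 1 ≠ 0; add h_9 = -x_2 + 1 to the basis.

The other S-polynomials (S(f_2,f_4), S(f_1,h_5), S(f_2,h_5), S(f_3,h_5), S(f_4,h_5), S(f_1,h_6), S(f_2,h_6), S(f_3,h_6), S(f_4,h_6), S(h_5,h_6), S(f_1,h_7), S(f_2,h_7), S(f_3,h_7), S(f_4,h_7), S(h_5,h_7), S(h_6,h_7), S(f_1,h_8), S(f_2,h_8), S(f_3,h_8), S(f_4,h_8), S(h_5,h_8), S(h_6,h_8), S(h_7,h_8), S(f_1,h_9), S(f_2,h_9), S(f_3,h_9), S(f_4,h_9), S(h_5,h_9), S(h_6,h_9), S(h_7,h_9), S(h_8,h_9)) all reduce to 0 modulo the current basis, so we have a Gröbner basis.
Inter-reduce: drop elements whose leading term is divisible by another's, tail-reduce, and make monic.
Reduced Gröbner basis: {x_1, x_2 - 1}.
Label its elements g_1 = x_1, g_2 = x_2 - 1.

Reduce p = x_1x_2 + x_2^2 - x_1 + x_2 + 1 modulo G:
  leading term x_1x_2: subtract (x_2)·g_1 from x_1x_2 + x_2^2 - x_1 + x_2 + 1 → x_2^2 - x_1 + x_2 + 1
  leading term x_2^2: subtract (x_2)·g_2 from x_2^2 - x_1 + x_2 + 1 → -x_1 - x_2 + 1
  leading term x_1: subtract (-1)·g_1 from -x_1 - x_2 + 1 → -x_2 + 1
  leading term x_2: subtract (-1)·g_2 from -x_2 + 1 → 0
  normal form = 0.
Since the normal form is 0, p ∈ I.

x_1x_2 + x_2^2 - x_1 + x_2 + 1 lies in I (it reduces to 0).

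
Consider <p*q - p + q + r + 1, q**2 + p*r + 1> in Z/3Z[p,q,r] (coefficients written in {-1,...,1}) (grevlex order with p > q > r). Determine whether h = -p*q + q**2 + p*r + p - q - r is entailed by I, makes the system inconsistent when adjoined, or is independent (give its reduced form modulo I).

First compute the reduced Gröbner basis of I by Buchberger's algorithm.
f_1 = p*q - p + q + r + 1, LT = p*q.
f_2 = q**2 + p*r + 1, LT = q**2.

S(f_1,f_2): lcm = p*q**2. S = -p**2*r - p*q + q**2 + q*r - p + q.
  leading term p**2*r: no divisor's leading term divides it; move -p**2*r to the remainder.
  leading term p*q: subtract (-1)·f_1 from -p*q + q**2 + q*r - p + q → q**2 + q*r + p - q + r + 1
  leading term q**2: subtract (1)·f_2 from q**2 + q*r + p - q + r + 1 → -p*r + q*r + p - q + r
  leading term p*r: no divisor's leading term divides it; move -p*r to the remainder.
  leading term q*r: no divisor's leading term divides it; move q*r to the remainder.
  leading term p: no divisor's leading term divides it; move p to the remainder.
  leading term q: no divisor's leading term divides it; move -q to the remainder.
  leading term r: no divisor's leading term divides it; move r to the remainder.
  remainder -p**2*r - p*r + q*r + p - q + r ≠ 0; add k_3 = -p**2*r - p*r + q*r + p - q + r to the basis.

The other S-polynomials (S(f_1,k_3), S(f_2,k_3)) all reduce to 0 modulo the current basis, so we have a Gröbner basis.
Inter-reduce: drop elements whose leading term is divisible by another's, tail-reduce, and make monic.
Reduced Gröbner basis: {p**2*r + p*r - q*r - p + q - r, p*q - p + q + r + 1, q**2 + p*r + 1}.
Label its elements g_1 = p**2*r + p*r - q*r - p + q - r, g_2 = p*q - p + q + r + 1, g_3 = q**2 + p*r + 1.

Reduce h = -p*q + q**2 + p*r + p - q - r modulo G:
  leading term p*q: subtract (-1)·g_2 from -p*q + q**2 + p*r + p - q - r → q**2 + p*r + 1
  leading term q**2: subtract (1)·g_3 from q**2 + p*r + 1 → 0
  normal form = 0.
Since the normal form is 0, h ∈ I.

The remainder on division by a Gröbner basis is unique — it is the normal form.

-p*q + q**2 + p*r + p - q - r lies in I (it reduces to 0).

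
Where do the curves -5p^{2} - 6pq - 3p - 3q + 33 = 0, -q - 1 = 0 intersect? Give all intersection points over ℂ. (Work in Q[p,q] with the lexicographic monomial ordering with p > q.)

Compute a lex Gröbner basis by Buchberger's algorithm.
f_1 = -5p^{2} - 6pq - 3p - 3q + 33, LT = p^{2}.
f_2 = -q - 1, LT = q.

S(f_1,f_2): leading monomials are coprime, so the S-polynomial reduces to 0 (Buchberger's first criterion).
Every S-polynomial of the final basis reduces to 0, so we have a Gröbner basis.
Inter-reduce: drop elements whose leading term is divisible by another's, tail-reduce, and make monic.
Reduced Gröbner basis: {p^{2} - \tfrac{3}{5}p - \tfrac{36}{5}, q + 1}.

Elimination: the polynomial q + 1 lies in the elimination ideal for q, so q ∈ {-1}. For each such q, the remaining basis elements (now univariate) give the rest of the solution.
  q = -1: the earlier basis element becomes p^{2} - \tfrac{3}{5}p - \tfrac{36}{5} = 0, giving p = -12/5, 3 — points (-12/5, -1), (3, -1).
Check: every point annihilates each of the original generators.

{(-12/5, -1), (3, -1)}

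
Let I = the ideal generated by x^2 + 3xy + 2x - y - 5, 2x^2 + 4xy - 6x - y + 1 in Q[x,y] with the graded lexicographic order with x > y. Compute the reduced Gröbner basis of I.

G = {x^2 - 13x + 1/2y + 23/2, xy + 5x - 1/2y - 11/2, y^2 + 6x + 31/2y - 45/2}

f_1 = x^2 + 3xy + 2x - y - 5, LT = x^2.
f_2 = 2x^2 + 4xy - 6x - y + 1, LT = x^2.

S(f_1,f_2): lcm = x^2. S = xy + 5x - 1/2y - 11/2.
  leading term xy: no divisor's leading term divides it; move xy to the remainder.
  leading term x: no divisor's leading term divides it; move 5x to the remainder.
  leading term y: no divisor's leading term divides it; move -1/2y to the remainder.
  leading term 1: no divisor's leading term divides it; move -11/2 to the remainder.
  remainder xy + 5x - 1/2y - 11/2 ≠ 0; add g_3 = xy + 5x - 1/2y - 11/2 to the basis.

S(f_1,g_3): lcm = x^2y. S = 3xy^2 - 5x^2 + 5/2xy - y^2 + 11/2x - 5y.
  leading term xy^2: subtract (3y)·g_3 from 3xy^2 - 5x^2 + 5/2xy - y^2 + 11/2x - 5y → -5x^2 - 25/2xy + 1/2y^2 + 11/2x + 23/2y
  leading term x^2: subtract (-5)·f_1 from -5x^2 - 25/2xy + 1/2y^2 + 11/2x + 23/2y → 5/2xy + 1/2y^2 + 31/2x + 13/2y - 25
  leading term xy: subtract (5/2)·g_3 from 5/2xy + 1/2y^2 + 31/2x + 13/2y - 25 → 1/2y^2 + 3x + 31/4y - 45/4
  leading term y^2: no divisor's leading term divides it; move 1/2y^2 to the remainder.
  leading term x: no divisor's leading term divides it; move 3x to the remainder.
  leading term y: no divisor's leading term divides it; move 31/4y to the remainder.
  leading term 1: no divisor's leading term divides it; move -45/4 to the remainder.
  remainder 1/2y^2 + 3x + 31/4y - 45/4 ≠ 0; add g_4 = 1/2y^2 + 3x + 31/4y - 45/4 to the basis.

The other S-polynomials (S(f_2,g_3), S(f_1,g_4), S(f_2,g_4), S(g_3,g_4)) all reduce to 0 modulo the current basis, so we have a Gröbner basis.
Inter-reduce: drop elements whose leading term is divisible by another's, tail-reduce, and make monic.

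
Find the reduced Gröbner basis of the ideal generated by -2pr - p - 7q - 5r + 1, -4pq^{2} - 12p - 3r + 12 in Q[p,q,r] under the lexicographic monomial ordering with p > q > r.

G = {pq^{2} + 3p + \tfrac{3}{4}r - 3, pr + \tfrac{1}{2}p + \tfrac{7}{2}q + \tfrac{5}{2}r - \tfrac{1}{2}, q^{3} + \tfrac{5}{7}q^{2}r - \tfrac{1}{7}q^{2} + 3q - \tfrac{3}{14}r^{2} + \tfrac{81}{28}r}

Buchberger's algorithm terminates because the ascending chain of leading-term ideals stabilizes.

f_1 = -2pr - p - 7q - 5r + 1, LT = pr.
f_2 = -4pq^{2} - 12p - 3r + 12, LT = pq^{2}.

S(f_1,f_2): lcm = pq^{2}r. S = \tfrac{1}{2}pq^{2} - 3pr + \tfrac{7}{2}q^{3} + \tfrac{5}{2}q^{2}r - \tfrac{1}{2}q^{2} - \tfrac{3}{4}r^{2} + 3r.
  leading term pq^{2}: subtract (-\tfrac{1}{8})·f_2 from \tfrac{1}{2}pq^{2} - 3pr + \tfrac{7}{2}q^{3} + \tfrac{5}{2}q^{2}r - \tfrac{1}{2}q^{2} - \tfrac{3}{4}r^{2} + 3r → -3pr - \tfrac{3}{2}p + \tfrac{7}{2}q^{3} + \tfrac{5}{2}q^{2}r - \tfrac{1}{2}q^{2} - \tfrac{3}{4}r^{2} + \tfrac{21}{8}r + \tfrac{3}{2}
  leading term pr: subtract (\tfrac{3}{2})·f_1 from -3pr - \tfrac{3}{2}p + \tfrac{7}{2}q^{3} + \tfrac{5}{2}q^{2}r - \tfrac{1}{2}q^{2} - \tfrac{3}{4}r^{2} + \tfrac{21}{8}r + \tfrac{3}{2} → \tfrac{7}{2}q^{3} + \tfrac{5}{2}q^{2}r - \tfrac{1}{2}q^{2} + \tfrac{21}{2}q - \tfrac{3}{4}r^{2} + \tfrac{81}{8}r
  leading term q^{3}: no divisor's leading term divides it; move \tfrac{7}{2}q^{3} to the remainder.
  leading term q^{2}r: no divisor's leading term divides it; move \tfrac{5}{2}q^{2}r to the remainder.
  leading term q^{2}: no divisor's leading term divides it; move -\tfrac{1}{2}q^{2} to the remainder.
  leading term q: no divisor's leading term divides it; move \tfrac{21}{2}q to the remainder.
  leading term r^{2}: no divisor's leading term divides it; move -\tfrac{3}{4}r^{2} to the remainder.
  leading term r: no divisor's leading term divides it; move \tfrac{81}{8}r to the remainder.
  remainder \tfrac{7}{2}q^{3} + \tfrac{5}{2}q^{2}r - \tfrac{1}{2}q^{2} + \tfrac{21}{2}q - \tfrac{3}{4}r^{2} + \tfrac{81}{8}r ≠ 0; add g_3 = \tfrac{7}{2}q^{3} + \tfrac{5}{2}q^{2}r - \tfrac{1}{2}q^{2} + \tfrac{21}{2}q - \tfrac{3}{4}r^{2} + \tfrac{81}{8}r to the basis.

The other S-polynomials (S(f_1,g_3), S(f_2,g_3)) all reduce to 0 modulo the current basis, so we have a Gröbner basis.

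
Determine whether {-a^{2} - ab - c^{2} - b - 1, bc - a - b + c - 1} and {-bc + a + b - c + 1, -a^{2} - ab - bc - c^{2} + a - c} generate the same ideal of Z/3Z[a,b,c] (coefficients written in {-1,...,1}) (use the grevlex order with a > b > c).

Yes, the ideals are equal.

For a fixed monomial order, each ideal has a unique reduced Gröbner basis; comparing bases decides equality.
Buchberger on the first generating set:
f_1 = -a^{2} - ab - c^{2} - b - 1, LT = a^{2}.
f_2 = bc - a - b + c - 1, LT = bc.

The S-polynomials (S(f_1,f_2)) all reduce to 0 modulo the current basis, so we have a Gröbner basis.
Inter-reduce: drop elements whose leading term is divisible by another's, tail-reduce, and make monic.
Reduced Gröbner basis: {a^{2} + ab + c^{2} + b + 1, bc - a - b + c - 1}.

Buchberger on the second generating set:
h_1 = -bc + a + b - c + 1, LT = bc.
h_2 = -a^{2} - ab - bc - c^{2} + a - c, LT = a^{2}.

The S-polynomials (S(h_1,h_2)) all reduce to 0 modulo the current basis, so we have a Gröbner basis.
Inter-reduce: drop elements whose leading term is divisible by another's, tail-reduce, and make monic.
Reduced Gröbner basis: {a^{2} + ab + c^{2} + b + 1, bc - a - b + c - 1}.

Same reduced basis, so the two generating sets span the same ideal.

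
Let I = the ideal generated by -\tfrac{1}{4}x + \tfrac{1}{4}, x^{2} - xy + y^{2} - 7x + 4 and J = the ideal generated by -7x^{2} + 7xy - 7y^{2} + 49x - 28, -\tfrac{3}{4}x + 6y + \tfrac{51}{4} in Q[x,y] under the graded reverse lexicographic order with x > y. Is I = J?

For a fixed monomial order, each ideal has a unique reduced Gröbner basis; comparing bases decides equality.
Buchberger on the first generating set:
f_1 = -\tfrac{1}{4}x + \tfrac{1}{4}, LT = x.
f_2 = x^{2} - xy + y^{2} - 7x + 4, LT = x^{2}.

S(f_1,f_2): lcm = x^{2}. S = xy - y^{2} + 6x - 4.
  reduce S modulo (f_1, f_2):
  remainder -y^{2} + y + 2 ≠ 0; add g_3 = -y^{2} + y + 2 to the basis.

The other S-polynomials (S(f_1,g_3), S(f_2,g_3)) all reduce to 0 modulo the current basis, so we have a Gröbner basis.
Inter-reduce: drop elements whose leading term is divisible by another's, tail-reduce, and make monic.
Reduced Gröbner basis: {y^{2} - y - 2, x - 1}.

Buchberger on the second generating set:
h_1 = -7x^{2} + 7xy - 7y^{2} + 49x - 28, LT = x^{2}.
h_2 = -\tfrac{3}{4}x + 6y + \tfrac{51}{4}, LT = x.

S(h_1,h_2): lcm = x^{2}. S = 7xy + y^{2} + 10x + 4.
  reduce S modulo (h_1, h_2):
  remainder 57y^{2} + 199y + 174 ≠ 0; add k_3 = 57y^{2} + 199y + 174 to the basis.

The other S-polynomials (S(h_1,k_3), S(h_2,k_3)) all reduce to 0 modulo the current basis, so we have a Gröbner basis.
Inter-reduce: drop elements whose leading term is divisible by another's, tail-reduce, and make monic.
Reduced Gröbner basis: {y^{2} + \tfrac{199}{57}y + \tfrac{58}{19}, x - 8y - 17}.

These differ, so the ideals are not equal.
The same test decides containment: I ⊆ J iff every generator of I reduces to 0 modulo a Gröbner basis of J.

No, the ideals differ.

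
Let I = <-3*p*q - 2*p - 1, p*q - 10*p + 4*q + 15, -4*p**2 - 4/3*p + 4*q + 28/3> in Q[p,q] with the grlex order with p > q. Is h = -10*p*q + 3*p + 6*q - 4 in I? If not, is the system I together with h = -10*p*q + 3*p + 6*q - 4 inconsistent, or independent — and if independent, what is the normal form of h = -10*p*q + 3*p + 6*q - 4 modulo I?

First compute the reduced Gröbner basis of I by Buchberger's algorithm.
f_1 = -3*p*q - 2*p - 1, LT = p*q.
f_2 = p*q - 10*p + 4*q + 15, LT = p*q.
f_3 = -4*p**2 - 4/3*p + 4*q + 28/3, LT = p**2.

S(f_1,f_2): lcm = p*q. S = 32/3*p - 4*q - 44/3.
  leading term p: no divisor's leading term divides it; move 32/3*p to the remainder.
  leading term q: no divisor's leading term divides it; move -4*q to the remainder.
  leading term 1: no divisor's leading term divides it; move -44/3 to the remainder.
  remainder 32/3*p - 4*q - 44/3 ≠ 0; add k_4 = 32/3*p - 4*q - 44/3 to the basis.

S(f_1,f_3): lcm = p**2*q. S = 2/3*p**2 - 1/3*p*q + q**2 + 1/3*p + 7/3*q.
  leading term p**2: subtract (-1/6)·f_3 from 2/3*p**2 - 1/3*p*q + q**2 + 1/3*p + 7/3*q → -1/3*p*q + q**2 + 1/9*p + 3*q + 14/9
  leading term p*q: subtract (1/9)·f_1 from -1/3*p*q + q**2 + 1/9*p + 3*q + 14/9 → q**2 + 1/3*p + 3*q + 5/3
  leading term q**2: no divisor's leading term divides it; move q**2 to the remainder.
  leading term p: subtract (1/32)·k_4 from 1/3*p + 3*q + 5/3 → 25/8*q + 17/8
  leading term q: no divisor's leading term divides it; move 25/8*q to the remainder.
  leading term 1: no divisor's leading term divides it; move 17/8 to the remainder.
  remainder q**2 + 25/8*q + 17/8 ≠ 0; add k_5 = q**2 + 25/8*q + 17/8 to the basis.

S(f_2,f_3): lcm = p**2*q. S = -10*p**2 + 11/3*p*q + q**2 + 15*p + 7/3*q.
  leading term p**2: subtract (5/2)·f_3 from -10*p**2 + 11/3*p*q + q**2 + 15*p + 7/3*q → 11/3*p*q + q**2 + 55/3*p - 23/3*q - 70/3
  leading term p*q: subtract (-11/9)·f_1 from 11/3*p*q + q**2 + 55/3*p - 23/3*q - 70/3 → q**2 + 143/9*p - 23/3*q - 221/9
  leading term q**2: subtract (1)·k_5 from q**2 + 143/9*p - 23/3*q - 221/9 → 143/9*p - 259/24*q - 1921/72
  leading term p: subtract (143/96)·k_4 from 143/9*p - 259/24*q - 1921/72 → -29/6*q - 29/6
  leading term q: no divisor's leading term divides it; move -29/6*q to the remainder.
  leading term 1: no divisor's leading term divides it; move -29/6 to the remainder.
  remainder -29/6*q - 29/6 ≠ 0; add k_6 = -29/6*q - 29/6 to the basis.

The other S-polynomials (S(f_1,k_4), S(f_2,k_4), S(f_3,k_4), S(f_1,k_5), S(f_2,k_5), S(f_3,k_5), S(k_4,k_5), S(f_1,k_6), S(f_2,k_6), S(f_3,k_6), S(k_4,k_6), S(k_5,k_6)) all reduce to 0 modulo the current basis, so we have a Gröbner basis.
Inter-reduce: drop elements whose leading term is divisible by another's, tail-reduce, and make monic.
Reduced Gröbner basis: {p - 1, q + 1}.
Label its elements g_1 = p - 1, g_2 = q + 1.

Reduce h = -10*p*q + 3*p + 6*q - 4 modulo G:
  leading term p*q: subtract (-10*q)·g_1 from -10*p*q + 3*p + 6*q - 4 → 3*p - 4*q - 4
  leading term p: subtract (3)·g_1 from 3*p - 4*q - 4 → -4*q - 1
  leading term q: subtract (-4)·g_2 from -4*q - 1 → 3
  leading term 1: no divisor's leading term divides it; move 3 to the remainder.
  normal form = 3.
The normal form is nonzero, so h ∉ I. Since h minus its normal form lies in I, I + (h) = I + (r) where r = 3; decide whether this ideal is the whole ring.
Here r = 3 is a nonzero constant, hence a unit: 1 ∈ I + (h), the Gröbner basis of I + (h) is {1}, and the enlarged system has no common solution — adjoining h is inconsistent.

Adjoining -10*p*q + 3*p + 6*q - 4 makes the ideal the whole ring: the system is inconsistent.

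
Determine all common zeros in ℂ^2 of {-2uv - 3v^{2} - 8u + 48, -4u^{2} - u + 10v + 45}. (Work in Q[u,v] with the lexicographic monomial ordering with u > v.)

Compute a lex Gröbner basis by Buchberger's algorithm.
f_1 = -2uv - 8u - 3v^{2} + 48, LT = uv.
f_2 = -4u^{2} - u + 10v + 45, LT = u^{2}.

S(f_1,f_2): lcm = u^{2}v. S = 4u^{2} + \tfrac{3}{2}uv^{2} - \tfrac{1}{4}uv - 24u + \tfrac{5}{2}v^{2} + \tfrac{45}{4}v.
  leading term u^{2}: subtract (-1)·f_2 from 4u^{2} + \tfrac{3}{2}uv^{2} - \tfrac{1}{4}uv - 24u + \tfrac{5}{2}v^{2} + \tfrac{45}{4}v → \tfrac{3}{2}uv^{2} - \tfrac{1}{4}uv - 25u + \tfrac{5}{2}v^{2} + \tfrac{85}{4}v + 45
  leading term uv^{2}: subtract (-\tfrac{3}{4}v)·f_1 from \tfrac{3}{2}uv^{2} - \tfrac{1}{4}uv - 25u + \tfrac{5}{2}v^{2} + \tfrac{85}{4}v + 45 → -\tfrac{25}{4}uv - 25u - \tfrac{9}{4}v^{3} + \tfrac{5}{2}v^{2} + \tfrac{229}{4}v + 45
  leading term uv: subtract (\tfrac{25}{8})·f_1 from -\tfrac{25}{4}uv - 25u - \tfrac{9}{4}v^{3} + \tfrac{5}{2}v^{2} + \tfrac{229}{4}v + 45 → -\tfrac{9}{4}v^{3} + \tfrac{95}{8}v^{2} + \tfrac{229}{4}v - 105
  leading term v^{3}: no divisor's leading term divides it; move -\tfrac{9}{4}v^{3} to the remainder.
  leading term v^{2}: no divisor's leading term divides it; move \tfrac{95}{8}v^{2} to the remainder.
  leading term v: no divisor's leading term divides it; move \tfrac{229}{4}v to the remainder.
  leading term 1: no divisor's leading term divides it; move -105 to the remainder.
  remainder -\tfrac{9}{4}v^{3} + \tfrac{95}{8}v^{2} + \tfrac{229}{4}v - 105 ≠ 0; add h_3 = -\tfrac{9}{4}v^{3} + \tfrac{95}{8}v^{2} + \tfrac{229}{4}v - 105 to the basis.

The other S-polynomials (S(f_1,h_3), S(f_2,h_3)) all reduce to 0 modulo the current basis, so we have a Gröbner basis.
Inter-reduce: drop elements whose leading term is divisible by another's, tail-reduce, and make monic.
Reduced Gröbner basis: {u^{2} + \tfrac{1}{4}u - \tfrac{5}{2}v - \tfrac{45}{4}, uv + 4u + \tfrac{3}{2}v^{2} - 24, v^{3} - \tfrac{95}{18}v^{2} - \tfrac{229}{9}v + \tfrac{140}{3}}.

The lex basis is triangular: the last element involves only v. Solving v^{3} - \tfrac{95}{18}v^{2} - \tfrac{229}{9}v + \tfrac{140}{3} = 0 gives v ∈ {-4, 3/2, 70/9}; substituting each value into the earlier elements determines the remaining variables.
  v = -4: the earlier basis element becomes u^{2} + \tfrac{1}{4}u - \tfrac{5}{4} = 0, giving u = -5/4, 1 — points (-5/4, -4), (1, -4).
  v = 3/2: the earlier basis elements become u^{2} + \tfrac{1}{4}u - 15 = 0; \tfrac{11}{2}u - \tfrac{165}{8} = 0, giving u = 15/4 — point (15/4, 3/2).
  v = 70/9: the earlier basis elements become u^{2} + \tfrac{1}{4}u - \tfrac{1105}{36} = 0; \tfrac{106}{9}u + \tfrac{1802}{27} = 0, giving u = -17/3 — point (-17/3, 70/9).
This is the nonlinear analogue of row-reducing a linear system.

{(-5/4, -4), (1, -4), (15/4, 3/2), (-17/3, 70/9)}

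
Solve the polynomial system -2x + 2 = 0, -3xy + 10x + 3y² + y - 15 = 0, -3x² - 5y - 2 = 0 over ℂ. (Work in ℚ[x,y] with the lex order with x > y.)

Compute a lex Gröbner basis by Buchberger's algorithm.
f_1 = -2x + 2, LT = x.
f_2 = -3xy + 10x + 3y² + y - 15, LT = xy.
f_3 = -3x² - 5y - 2, LT = x².

S(f_1,f_2): lcm = xy. S = 10/3x + y² - ⅔y - 5.
  leading term x: subtract (-5/3)·f_1 from 10/3x + y² - ⅔y - 5 → y² - ⅔y - 5/3
  leading term y²: no divisor's leading term divides it; move y² to the remainder.
  leading term y: no divisor's leading term divides it; move -⅔y to the remainder.
  leading term 1: no divisor's leading term divides it; move -5/3 to the remainder.
  remainder y² - ⅔y - 5/3 ≠ 0; add h_4 = y² - ⅔y - 5/3 to the basis.

S(f_1,f_3): lcm = x². S = -x - 5/3y - ⅔.
  leading term x: subtract (½)·f_1 from -x - 5/3y - ⅔ → -5/3y - 5/3
  leading term y: no divisor's leading term divides it; move -5/3y to the remainder.
  leading term 1: no divisor's leading term divides it; move -5/3 to the remainder.
  remainder -5/3y - 5/3 ≠ 0; add h_5 = -5/3y - 5/3 to the basis.

S(f_2,f_3): lcm = x²y. S = -10/3x² - xy² - ⅓xy + 5x - 5/3y² - ⅔y.
  leading term x²: subtract (5/3x)·f_1 from -10/3x² - xy² - ⅓xy + 5x - 5/3y² - ⅔y → -xy² - ⅓xy + 5/3x - 5/3y² - ⅔y
  leading term xy²: subtract (½y²)·f_1 from -xy² - ⅓xy + 5/3x - 5/3y² - ⅔y → -⅓xy + 5/3x - 8/3y² - ⅔y
  leading term xy: subtract (⅙y)·f_1 from -⅓xy + 5/3x - 8/3y² - ⅔y → 5/3x - 8/3y² - y
  leading term x: subtract (-⅚)·f_1 from 5/3x - 8/3y² - y → -8/3y² - y + 5/3
  leading term y²: subtract (-8/3)·h_4 from -8/3y² - y + 5/3 → -25/9y - 25/9
  leading term y: subtract (5/3)·h_5 from -25/9y - 25/9 → 0
  remainder 0.

S(f_1,h_4): leading monomials are coprime, so the S-polynomial reduces to 0 (Buchberger's first criterion).
S(f_2,h_4): lcm = xy². S = -8/3xy + 5/3x - y³ - ⅓y² + 5y.
  leading term xy: subtract (4/3y)·f_1 from -8/3xy + 5/3x - y³ - ⅓y² + 5y → 5/3x - y³ - ⅓y² + 7/3y
  leading term x: subtract (-⅚)·f_1 from 5/3x - y³ - ⅓y² + 7/3y → -y³ - ⅓y² + 7/3y + 5/3
  leading term y³: subtract (-y)·h_4 from -y³ - ⅓y² + 7/3y + 5/3 → -y² + ⅔y + 5/3
  leading term y²: subtract (-1)·h_4 from -y² + ⅔y + 5/3 → 0
  remainder 0.

S(f_3,h_4): leading monomials are coprime, so the S-polynomial reduces to 0 (Buchberger's first criterion).
S(f_1,h_5): leading monomials are coprime, so the S-polynomial reduces to 0 (Buchberger's first criterion).
S(f_2,h_5): lcm = xy. S = -13/3x - y² - ⅓y + 5.
  leading term x: subtract (13/6)·f_1 from -13/3x - y² - ⅓y + 5 → -y² - ⅓y + ⅔
  leading term y²: subtract (-1)·h_4 from -y² - ⅓y + ⅔ → -y - 1
  leading term y: subtract (⅗)·h_5 from -y - 1 → 0
  remainder 0.

S(f_3,h_5): leading monomials are coprime, so the S-polynomial reduces to 0 (Buchberger's first criterion).
S(h_4,h_5): lcm = y². S = -5/3y - 5/3.
  leading term y: subtract (1)·h_5 from -5/3y - 5/3 → 0
  remainder 0.

Every S-polynomial of the final basis reduces to 0, so we have a Gröbner basis.
Inter-reduce: drop elements whose leading term is divisible by another's, tail-reduce, and make monic.
Reduced Gröbner basis: {x - 1, y + 1}.

A lex Gröbner basis eliminates variables successively. Here y + 1 depends only on y, with roots {-1}; lifting each root through the earlier basis elements recovers the full solutions.
  y = -1: the earlier basis element becomes x - 1 = 0, giving x = 1 — point (1, -1).
Check: every point annihilates each of the original generators.

{(1, -1)}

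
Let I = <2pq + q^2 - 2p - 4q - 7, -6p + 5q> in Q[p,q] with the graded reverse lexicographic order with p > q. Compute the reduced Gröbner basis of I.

G = {q^2 - 17/8q - 21/8, p - 5/6q}

Buchberger's algorithm terminates because the ascending chain of leading-term ideals stabilizes.

f_1 = 2pq + q^2 - 2p - 4q - 7, LT = pq.
f_2 = -6p + 5q, LT = p.

S(f_1,f_2): lcm = pq. S = 4/3q^2 - p - 2q - 7/2.
  leading term q^2: no divisor's leading term divides it; move 4/3q^2 to the remainder.
  leading term p: subtract (1/6)·f_2 from -p - 2q - 7/2 → -17/6q - 7/2
  leading term q: no divisor's leading term divides it; move -17/6q to the remainder.
  leading term 1: no divisor's leading term divides it; move -7/2 to the remainder.
  remainder 4/3q^2 - 17/6q - 7/2 ≠ 0; add g_3 = 4/3q^2 - 17/6q - 7/2 to the basis.

S(f_1,g_3): lcm = pq^2. S = 1/2q^3 + 9/8pq - 2q^2 + 21/8p - 7/2q.
  leading term q^3: subtract (3/8q)·g_3 from 1/2q^3 + 9/8pq - 2q^2 + 21/8p - 7/2q → 9/8pq - 15/16q^2 + 21/8p - 35/16q
  leading term pq: subtract (9/16)·f_1 from 9/8pq - 15/16q^2 + 21/8p - 35/16q → -3/2q^2 + 15/4p + 1/16q + 63/16
  leading term q^2: subtract (-9/8)·g_3 from -3/2q^2 + 15/4p + 1/16q + 63/16 → 15/4p - 25/8q
  leading term p: subtract (-5/8)·f_2 from 15/4p - 25/8q → 0
  remainder 0.

S(f_2,g_3): leading monomials are coprime, so the S-polynomial reduces to 0 (Buchberger's first criterion).
Every S-polynomial of the final basis reduces to 0, so we have a Gröbner basis.
Inter-reduce: drop elements whose leading term is divisible by another's, tail-reduce, and make monic.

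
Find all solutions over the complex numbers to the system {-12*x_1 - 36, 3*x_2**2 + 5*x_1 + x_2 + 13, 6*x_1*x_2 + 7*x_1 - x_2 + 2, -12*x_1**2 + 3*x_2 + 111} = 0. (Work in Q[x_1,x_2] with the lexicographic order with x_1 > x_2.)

Compute a lex Gröbner basis by Buchberger's algorithm.
f_1 = -12*x_1 - 36, LT = x_1.
f_2 = 5*x_1 + 3*x_2**2 + x_2 + 13, LT = x_1.
f_3 = 6*x_1*x_2 + 7*x_1 - x_2 + 2, LT = x_1*x_2.
f_4 = -12*x_1**2 + 3*x_2 + 111, LT = x_1**2.

S(f_1,f_2): lcm = x_1. S = -3/5*x_2**2 - 1/5*x_2 + 2/5.
  leading term x_2**2: no divisor's leading term divides it; move -3/5*x_2**2 to the remainder.
  leading term x_2: no divisor's leading term divides it; move -1/5*x_2 to the remainder.
  leading term 1: no divisor's leading term divides it; move 2/5 to the remainder.
  remainder -3/5*x_2**2 - 1/5*x_2 + 2/5 ≠ 0; add h_5 = -3/5*x_2**2 - 1/5*x_2 + 2/5 to the basis.

S(f_1,f_3): lcm = x_1*x_2. S = -7/6*x_1 + 19/6*x_2 - 1/3.
  leading term x_1: subtract (7/72)·f_1 from -7/6*x_1 + 19/6*x_2 - 1/3 → 19/6*x_2 + 19/6
  leading term x_2: no divisor's leading term divides it; move 19/6*x_2 to the remainder.
  leading term 1: no divisor's leading term divides it; move 19/6 to the remainder.
  remainder 19/6*x_2 + 19/6 ≠ 0; add h_6 = 19/6*x_2 + 19/6 to the basis.

The other S-polynomials (S(f_1,f_4), S(f_2,f_3), S(f_2,f_4), S(f_3,f_4), S(f_1,h_5), S(f_2,h_5), S(f_3,h_5), S(f_4,h_5), S(f_1,h_6), S(f_2,h_6), S(f_3,h_6), S(f_4,h_6), S(h_5,h_6)) all reduce to 0 modulo the current basis, so we have a Gröbner basis.
Inter-reduce: drop elements whose leading term is divisible by another's, tail-reduce, and make monic.
Reduced Gröbner basis: {x_1 + 3, x_2 + 1}.

Elimination: the polynomial x_2 + 1 lies in the elimination ideal for x_2, so x_2 ∈ {-1}. For each such x_2, the remaining basis elements (now univariate) give the rest of the solution.
  x_2 = -1: the earlier basis element becomes x_1 + 3 = 0, giving x_1 = -3 — point (-3, -1).
Substituting each solution back into the original system confirms all equations vanish.
A lex Gröbner basis triangularizes the system, enabling back-substitution.

{(-3, -1)}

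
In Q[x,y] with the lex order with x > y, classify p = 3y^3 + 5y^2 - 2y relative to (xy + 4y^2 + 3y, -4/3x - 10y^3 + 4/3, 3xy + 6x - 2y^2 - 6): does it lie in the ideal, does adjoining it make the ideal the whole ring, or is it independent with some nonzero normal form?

First compute the reduced Gröbner basis of I by Buchberger's algorithm.
f_1 = xy + 4y^2 + 3y, LT = xy.
f_2 = -4/3x - 10y^3 + 4/3, LT = x.
f_3 = 3xy + 6x - 2y^2 - 6, LT = xy.

S(f_1,f_2): lcm = xy. S = -15/2y^4 + 4y^2 + 4y.
  leading term y^4: no divisor's leading term divides it; move -15/2y^4 to the remainder.
  leading term y^2: no divisor's leading term divides it; move 4y^2 to the remainder.
  leading term y: no divisor's leading term divides it; move 4y to the remainder.
  remainder -15/2y^4 + 4y^2 + 4y ≠ 0; add h_4 = -15/2y^4 + 4y^2 + 4y to the basis.

S(f_1,f_3): lcm = xy. S = -2x + 14/3y^2 + 3y + 2.
  leading term x: subtract (3/2)·f_2 from -2x + 14/3y^2 + 3y + 2 → 15y^3 + 14/3y^2 + 3y
  leading term y^3: no divisor's leading term divides it; move 15y^3 to the remainder.
  leading term y^2: no divisor's leading term divides it; move 14/3y^2 to the remainder.
  leading term y: no divisor's leading term divides it; move 3y to the remainder.
  remainder 15y^3 + 14/3y^2 + 3y ≠ 0; add h_5 = 15y^3 + 14/3y^2 + 3y to the basis.

S(f_3,h_4): lcm = xy^4. S = 2xy^3 + 8/15xy^2 + 8/15xy - 2/3y^5 - 2y^3.
  leading term xy^3: subtract (2y^2)·f_1 from 2xy^3 + 8/15xy^2 + 8/15xy - 2/3y^5 - 2y^3 → 8/15xy^2 + 8/15xy - 2/3y^5 - 8y^4 - 8y^3
  leading term xy^2: subtract (8/15y)·f_1 from 8/15xy^2 + 8/15xy - 2/3y^5 - 8y^4 - 8y^3 → 8/15xy - 2/3y^5 - 8y^4 - 152/15y^3 - 8/5y^2
  leading term xy: subtract (8/15)·f_1 from 8/15xy - 2/3y^5 - 8y^4 - 152/15y^3 - 8/5y^2 → -2/3y^5 - 8y^4 - 152/15y^3 - 56/15y^2 - 8/5y
  leading term y^5: subtract (4/45y)·h_4 from -2/3y^5 - 8y^4 - 152/15y^3 - 56/15y^2 - 8/5y → -8y^4 - 472/45y^3 - 184/45y^2 - 8/5y
  leading term y^4: subtract (16/15)·h_4 from -8y^4 - 472/45y^3 - 184/45y^2 - 8/5y → -472/45y^3 - 376/45y^2 - 88/15y
  leading term y^3: subtract (-472/675)·h_5 from -472/45y^3 - 376/45y^2 - 88/15y → -10312/2025y^2 - 848/225y
  leading term y^2: no divisor's leading term divides it; move -10312/2025y^2 to the remainder.
  leading term y: no divisor's leading term divides it; move -848/225y to the remainder.
  remainder -10312/2025y^2 - 848/225y ≠ 0; add h_6 = -10312/2025y^2 - 848/225y to the basis.

S(f_3,h_5): lcm = xy^3. S = 76/45xy^2 - 1/5xy - 2/3y^4 - 2y^2.
  leading term xy^2: subtract (76/45y)·f_1 from 76/45xy^2 - 1/5xy - 2/3y^4 - 2y^2 → -1/5xy - 2/3y^4 - 304/45y^3 - 106/15y^2
  leading term xy: subtract (-1/5)·f_1 from -1/5xy - 2/3y^4 - 304/45y^3 - 106/15y^2 → -2/3y^4 - 304/45y^3 - 94/15y^2 + 3/5y
  leading term y^4: subtract (4/45)·h_4 from -2/3y^4 - 304/45y^3 - 94/15y^2 + 3/5y → -304/45y^3 - 298/45y^2 + 11/45y
  leading term y^3: subtract (-304/675)·h_5 from -304/45y^3 - 298/45y^2 + 11/45y → -9154/2025y^2 + 359/225y
  leading term y^2: subtract (4577/5156)·h_6 from -9154/2025y^2 + 359/225y → 57323/11601y
  leading term y: no divisor's leading term divides it; move 57323/11601y to the remainder.
  remainder 57323/11601y ≠ 0; add h_7 = 57323/11601y to the basis.

The other S-polynomials (S(f_2,f_3), S(f_1,h_4), S(f_2,h_4), S(f_1,h_5), S(f_2,h_5), S(h_4,h_5), S(f_1,h_6), S(f_2,h_6), S(f_3,h_6), S(h_4,h_6), S(h_5,h_6), S(f_1,h_7), S(f_2,h_7), S(f_3,h_7), S(h_4,h_7), S(h_5,h_7), S(h_6,h_7)) all reduce to 0 modulo the current basis, so we have a Gröbner basis.
Inter-reduce: drop elements whose leading term is divisible by another's, tail-reduce, and make monic.
Reduced Gröbner basis: {x - 1, y}.
Label its elements g_1 = x - 1, g_2 = y.

Reduce p = 3y^3 + 5y^2 - 2y modulo G:
  leading term y^3: subtract (3y^2)·g_2 from 3y^3 + 5y^2 - 2y → 5y^2 - 2y
  leading term y^2: subtract (5y)·g_2 from 5y^2 - 2y → -2y
  leading term y: subtract (-2)·g_2 from -2y → 0
  normal form = 0.
Since the normal form is 0, p ∈ I.

3y^3 + 5y^2 - 2y lies in I (it reduces to 0).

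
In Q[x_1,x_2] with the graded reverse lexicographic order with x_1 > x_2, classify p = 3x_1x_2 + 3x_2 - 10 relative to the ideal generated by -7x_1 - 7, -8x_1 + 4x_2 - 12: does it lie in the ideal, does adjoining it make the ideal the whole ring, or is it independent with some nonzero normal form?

Adjoining 3x_1x_2 + 3x_2 - 10 makes the ideal the whole ring: the system is inconsistent.

First compute the reduced Gröbner basis of I by Buchberger's algorithm.
f_1 = -7x_1 - 7, LT = x_1.
f_2 = -8x_1 + 4x_2 - 12, LT = x_1.

S(f_1,f_2): lcm = x_1. S = 1/2x_2 - 1/2.
  leading term x_2: no divisor's leading term divides it; move 1/2x_2 to the remainder.
  leading term 1: no divisor's leading term divides it; move -1/2 to the remainder.
  remainder 1/2x_2 - 1/2 ≠ 0; add h_3 = 1/2x_2 - 1/2 to the basis.

S(f_1,h_3): leading monomials are coprime, so the S-polynomial reduces to 0 (Buchberger's first criterion).
S(f_2,h_3): leading monomials are coprime, so the S-polynomial reduces to 0 (Buchberger's first criterion).
Every S-polynomial of the final basis reduces to 0, so we have a Gröbner basis.
Inter-reduce: drop elements whose leading term is divisible by another's, tail-reduce, and make monic.
Reduced Gröbner basis: {x_1 + 1, x_2 - 1}.
Label its elements g_1 = x_1 + 1, g_2 = x_2 - 1.

Reduce p = 3x_1x_2 + 3x_2 - 10 modulo G:
  leading term x_1x_2: subtract (3x_2)·g_1 from 3x_1x_2 + 3x_2 - 10 → -10
  leading term 1: no divisor's leading term divides it; move -10 to the remainder.
  normal form = -10.
The normal form is nonzero, so p ∉ I. Since p minus its normal form lies in I, I + (p) = I + (r) where r = -10; decide whether this ideal is the whole ring.
Here r = -10 is a nonzero constant, hence a unit: 1 ∈ I + (p), the Gröbner basis of I + (p) is {1}, and the enlarged system has no common solution — adjoining p is inconsistent.

The remainder on division by a Gröbner basis is unique — it is the normal form.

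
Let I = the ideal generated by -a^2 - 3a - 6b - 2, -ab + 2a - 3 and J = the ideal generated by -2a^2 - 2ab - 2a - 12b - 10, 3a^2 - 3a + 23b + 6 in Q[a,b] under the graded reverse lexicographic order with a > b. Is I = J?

No, the ideals differ.

For a fixed monomial order, each ideal has a unique reduced Gröbner basis; comparing bases decides equality.
Buchberger on the first generating set:
f_1 = -a^2 - 3a - 6b - 2, LT = a^2.
f_2 = -ab + 2a - 3, LT = ab.

S(f_1,f_2): lcm = a^2b. S = 2a^2 + 3ab + 6b^2 - 3a + 2b.
  reduce S modulo (f_1, f_2):
  remainder 6b^2 - 3a - 10b - 13 ≠ 0; add g_3 = 6b^2 - 3a - 10b - 13 to the basis.

The other S-polynomials (S(f_1,g_3), S(f_2,g_3)) all reduce to 0 modulo the current basis, so we have a Gröbner basis.
Inter-reduce: drop elements whose leading term is divisible by another's, tail-reduce, and make monic.
Reduced Gröbner basis: {a^2 + 3a + 6b + 2, ab - 2a + 3, b^2 - 1/2a - 5/3b - 13/6}.

Buchberger on the second generating set:
h_1 = -2a^2 - 2ab - 2a - 12b - 10, LT = a^2.
h_2 = 3a^2 - 3a + 23b + 6, LT = a^2.

S(h_1,h_2): lcm = a^2. S = ab + 2a - 5/3b + 3.
  reduce S modulo (h_1, h_2):
  remainder ab + 2a - 5/3b + 3 ≠ 0; add k_3 = ab + 2a - 5/3b + 3 to the basis.

S(h_1,k_3): lcm = a^2b. S = ab^2 - 2a^2 + 8/3ab + 6b^2 - 3a + 5b.
  reduce S modulo (h_1, h_2, k_3):
  remainder 23/3b^2 - 19/3a + 166/9b + 2 ≠ 0; add k_4 = 23/3b^2 - 19/3a + 166/9b + 2 to the basis.

The other S-polynomials (S(h_2,k_3), S(h_1,k_4), S(h_2,k_4), S(k_3,k_4)) all reduce to 0 modulo the current basis, so we have a Gröbner basis.
Inter-reduce: drop elements whose leading term is divisible by another's, tail-reduce, and make monic.
Reduced Gröbner basis: {a^2 - a + 23/3b + 2, ab + 2a - 5/3b + 3, b^2 - 19/23a + 166/69b + 6/23}.

The bases are distinct; the ideals are different.
The same test decides containment: I ⊆ J iff every generator of I reduces to 0 modulo a Gröbner basis of J.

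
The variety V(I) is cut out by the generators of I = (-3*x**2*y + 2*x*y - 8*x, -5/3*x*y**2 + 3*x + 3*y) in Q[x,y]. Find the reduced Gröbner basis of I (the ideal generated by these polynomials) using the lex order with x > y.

This is the nonlinear analogue of row-reducing a linear system.

f_1 = -3*x**2*y + 2*x*y - 8*x, LT = x**2*y.
f_2 = -5/3*x*y**2 + 3*x + 3*y, LT = x*y**2.

S(f_1,f_2): lcm = x**2*y**2. S = 9/5*x**2 - 2/3*x*y**2 + 67/15*x*y.
  leading term x**2: no divisor's leading term divides it; move 9/5*x**2 to the remainder.
  leading term x*y**2: subtract (2/5)·f_2 from -2/3*x*y**2 + 67/15*x*y → 67/15*x*y - 6/5*x - 6/5*y
  leading term x*y: no divisor's leading term divides it; move 67/15*x*y to the remainder.
  leading term x: no divisor's leading term divides it; move -6/5*x to the remainder.
  leading term y: no divisor's leading term divides it; move -6/5*y to the remainder.
  remainder 9/5*x**2 + 67/15*x*y - 6/5*x - 6/5*y ≠ 0; add g_3 = 9/5*x**2 + 67/15*x*y - 6/5*x - 6/5*y to the basis.

S(f_1,g_3): lcm = x**2*y. S = -67/27*x*y**2 + 8/3*x + 2/3*y**2.
  leading term x*y**2: subtract (67/45)·f_2 from -67/27*x*y**2 + 8/3*x + 2/3*y**2 → -9/5*x + 2/3*y**2 - 67/15*y
  leading term x: no divisor's leading term divides it; move -9/5*x to the remainder.
  leading term y**2: no divisor's leading term divides it; move 2/3*y**2 to the remainder.
  leading term y: no divisor's leading term divides it; move -67/15*y to the remainder.
  remainder -9/5*x + 2/3*y**2 - 67/15*y ≠ 0; add g_4 = -9/5*x + 2/3*y**2 - 67/15*y to the basis.

S(f_2,g_4): lcm = x*y**2. S = -9/5*x + 10/27*y**4 - 67/27*y**3 - 9/5*y.
  leading term x: subtract (1)·g_4 from -9/5*x + 10/27*y**4 - 67/27*y**3 - 9/5*y → 10/27*y**4 - 67/27*y**3 - 2/3*y**2 + 8/3*y
  leading term y**4: no divisor's leading term divides it; move 10/27*y**4 to the remainder.
  leading term y**3: no divisor's leading term divides it; move -67/27*y**3 to the remainder.
  leading term y**2: no divisor's leading term divides it; move -2/3*y**2 to the remainder.
  leading term y: no divisor's leading term divides it; move 8/3*y to the remainder.
  remainder 10/27*y**4 - 67/27*y**3 - 2/3*y**2 + 8/3*y ≠ 0; add g_5 = 10/27*y**4 - 67/27*y**3 - 2/3*y**2 + 8/3*y to the basis.

The other S-polynomials (S(f_2,g_3), S(f_1,g_4), S(g_3,g_4), S(f_1,g_5), S(f_2,g_5), S(g_3,g_5), S(g_4,g_5)) all reduce to 0 modulo the current basis, so we have a Gröbner basis.
Inter-reduce: drop elements whose leading term is divisible by another's, tail-reduce, and make monic.

G = {x - 10/27*y**2 + 67/27*y, y**4 - 67/10*y**3 - 9/5*y**2 + 36/5*y}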